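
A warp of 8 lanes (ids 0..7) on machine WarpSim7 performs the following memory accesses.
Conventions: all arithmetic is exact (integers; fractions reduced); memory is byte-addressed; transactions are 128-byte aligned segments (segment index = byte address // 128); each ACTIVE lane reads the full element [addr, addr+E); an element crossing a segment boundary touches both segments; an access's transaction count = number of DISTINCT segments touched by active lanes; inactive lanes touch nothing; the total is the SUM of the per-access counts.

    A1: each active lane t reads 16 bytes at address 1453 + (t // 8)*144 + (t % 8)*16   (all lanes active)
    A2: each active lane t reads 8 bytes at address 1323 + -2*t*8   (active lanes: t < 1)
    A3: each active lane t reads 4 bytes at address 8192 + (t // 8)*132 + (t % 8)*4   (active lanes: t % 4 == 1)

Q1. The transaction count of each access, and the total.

A1: 2 transactions
A2: 1 transaction
A3: 1 transaction

Answer: 2,1,1; total 4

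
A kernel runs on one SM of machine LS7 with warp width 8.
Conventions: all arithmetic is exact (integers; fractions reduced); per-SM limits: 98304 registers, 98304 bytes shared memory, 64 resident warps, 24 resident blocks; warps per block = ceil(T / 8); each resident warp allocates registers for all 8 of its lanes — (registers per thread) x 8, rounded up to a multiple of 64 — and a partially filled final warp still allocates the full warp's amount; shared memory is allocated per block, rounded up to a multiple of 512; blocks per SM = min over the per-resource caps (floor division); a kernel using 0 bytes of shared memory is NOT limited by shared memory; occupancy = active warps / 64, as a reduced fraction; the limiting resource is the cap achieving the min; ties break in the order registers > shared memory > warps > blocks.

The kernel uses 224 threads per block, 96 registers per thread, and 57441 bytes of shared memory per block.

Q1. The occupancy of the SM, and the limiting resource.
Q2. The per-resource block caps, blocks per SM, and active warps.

Answer: occupancy 7/16, limited by shared memory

registers: 4 blocks
shared memory: 1 block
warps: 2 blocks
blocks: 24 blocks

Answer: 1 block, 28 active warps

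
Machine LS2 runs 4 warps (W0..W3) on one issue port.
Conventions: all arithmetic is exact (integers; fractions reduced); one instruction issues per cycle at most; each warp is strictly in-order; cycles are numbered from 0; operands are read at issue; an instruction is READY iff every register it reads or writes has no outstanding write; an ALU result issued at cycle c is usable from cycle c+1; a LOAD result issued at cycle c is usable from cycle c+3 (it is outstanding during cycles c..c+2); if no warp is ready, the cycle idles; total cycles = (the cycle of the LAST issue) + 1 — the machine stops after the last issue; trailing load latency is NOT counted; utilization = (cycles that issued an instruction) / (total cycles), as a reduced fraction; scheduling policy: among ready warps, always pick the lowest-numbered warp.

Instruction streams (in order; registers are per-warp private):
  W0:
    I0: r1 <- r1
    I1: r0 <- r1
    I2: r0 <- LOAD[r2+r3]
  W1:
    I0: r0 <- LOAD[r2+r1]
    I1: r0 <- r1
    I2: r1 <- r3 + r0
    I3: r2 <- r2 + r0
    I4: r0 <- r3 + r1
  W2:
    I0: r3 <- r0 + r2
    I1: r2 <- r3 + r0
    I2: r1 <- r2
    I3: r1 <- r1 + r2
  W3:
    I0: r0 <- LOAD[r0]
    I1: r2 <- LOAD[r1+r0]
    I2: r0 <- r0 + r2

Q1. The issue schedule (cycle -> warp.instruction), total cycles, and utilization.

cycle 0: W0.I0
cycle 1: W0.I1
cycle 2: W0.I2
cycle 3: W1.I0
cycle 4: W2.I0
cycle 5: W2.I1
cycle 6: W1.I1
cycle 7: W1.I2
cycle 8: W1.I3
cycle 9: W1.I4
cycle 10: W2.I2
cycle 11: W2.I3
cycle 12: W3.I0
cycle 13: idle
cycle 14: idle
cycle 15: W3.I1
cycle 16: idle
cycle 17: idle
cycle 18: W3.I2

Answer: 19 cycles, utilization 15/19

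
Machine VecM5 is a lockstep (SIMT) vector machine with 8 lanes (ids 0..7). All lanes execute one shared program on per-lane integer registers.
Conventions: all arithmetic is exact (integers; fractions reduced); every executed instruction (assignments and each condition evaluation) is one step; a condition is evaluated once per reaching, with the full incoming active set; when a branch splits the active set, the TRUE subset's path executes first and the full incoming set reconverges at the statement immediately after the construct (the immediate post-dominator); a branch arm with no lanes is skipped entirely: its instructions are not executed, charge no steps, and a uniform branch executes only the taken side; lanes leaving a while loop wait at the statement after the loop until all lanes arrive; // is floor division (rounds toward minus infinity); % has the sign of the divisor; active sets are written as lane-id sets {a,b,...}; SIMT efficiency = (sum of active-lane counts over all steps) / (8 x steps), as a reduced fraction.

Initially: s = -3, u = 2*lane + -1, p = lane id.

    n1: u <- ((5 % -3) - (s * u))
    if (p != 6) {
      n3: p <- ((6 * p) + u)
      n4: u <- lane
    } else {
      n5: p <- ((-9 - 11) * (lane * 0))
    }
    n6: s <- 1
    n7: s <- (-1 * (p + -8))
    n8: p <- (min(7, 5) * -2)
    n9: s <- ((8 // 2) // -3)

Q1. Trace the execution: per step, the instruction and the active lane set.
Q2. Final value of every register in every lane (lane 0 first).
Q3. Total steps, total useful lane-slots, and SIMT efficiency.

step 0: u <- ((5 % -3) - (s * u))    {0,1,2,3,4,5,6,7}
step 1: eval (p != 6)                {0,1,2,3,4,5,6,7}
step 2: p <- ((6 * p) + u)           {0,1,2,3,4,5,7}
step 3: u <- lane                    {0,1,2,3,4,5,7}
step 4: p <- ((-9 - 11) * (lane * 0)) {6}
step 5: s <- 1                       {0,1,2,3,4,5,6,7}
step 6: s <- (-1 * (p + -8))         {0,1,2,3,4,5,6,7}
step 7: p <- (min(7, 5) * -2)        {0,1,2,3,4,5,6,7}
step 8: s <- ((8 // 2) // -3)        {0,1,2,3,4,5,6,7}

Answer: 9 steps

s: -2,-2,-2,-2,-2,-2,-2,-2
u: 0,1,2,3,4,5,32,7
p: -10,-10,-10,-10,-10,-10,-10,-10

steps = 9; useful = 63; efficiency = 63/72 = 7/8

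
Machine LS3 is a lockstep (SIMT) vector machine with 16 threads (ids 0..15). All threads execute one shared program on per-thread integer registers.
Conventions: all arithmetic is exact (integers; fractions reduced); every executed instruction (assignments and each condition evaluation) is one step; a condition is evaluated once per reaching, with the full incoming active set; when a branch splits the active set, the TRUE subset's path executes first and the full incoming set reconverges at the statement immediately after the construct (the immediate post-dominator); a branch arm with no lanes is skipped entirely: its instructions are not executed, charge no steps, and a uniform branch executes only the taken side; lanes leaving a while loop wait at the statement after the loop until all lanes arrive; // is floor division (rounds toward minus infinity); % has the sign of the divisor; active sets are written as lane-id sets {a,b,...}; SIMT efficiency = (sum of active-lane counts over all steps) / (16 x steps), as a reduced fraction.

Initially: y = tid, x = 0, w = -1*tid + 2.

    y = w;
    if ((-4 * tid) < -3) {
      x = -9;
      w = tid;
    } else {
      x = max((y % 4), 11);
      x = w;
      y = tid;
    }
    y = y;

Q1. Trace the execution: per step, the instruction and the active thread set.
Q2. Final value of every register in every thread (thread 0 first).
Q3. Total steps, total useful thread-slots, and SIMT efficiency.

step 0: y <- w                       {0,1,2,3,4,5,6,7,8,9,10,11,12,13,14,15}
step 1: eval ((-4 * tid) < -3)       {0,1,2,3,4,5,6,7,8,9,10,11,12,13,14,15}
step 2: x <- -9                      {1,2,3,4,5,6,7,8,9,10,11,12,13,14,15}
step 3: w <- tid                     {1,2,3,4,5,6,7,8,9,10,11,12,13,14,15}
step 4: x <- max((y % 4), 11)        {0}
step 5: x <- w                       {0}
step 6: y <- tid                     {0}
step 7: y <- y                       {0,1,2,3,4,5,6,7,8,9,10,11,12,13,14,15}

Answer: 8 steps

y: 0,1,0,-1,-2,-3,-4,-5,-6,-7,-8,-9,-10,-11,-12,-13
x: 2,-9,-9,-9,-9,-9,-9,-9,-9,-9,-9,-9,-9,-9,-9,-9
w: 2,1,2,3,4,5,6,7,8,9,10,11,12,13,14,15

steps = 8; useful = 81; efficiency = 81/128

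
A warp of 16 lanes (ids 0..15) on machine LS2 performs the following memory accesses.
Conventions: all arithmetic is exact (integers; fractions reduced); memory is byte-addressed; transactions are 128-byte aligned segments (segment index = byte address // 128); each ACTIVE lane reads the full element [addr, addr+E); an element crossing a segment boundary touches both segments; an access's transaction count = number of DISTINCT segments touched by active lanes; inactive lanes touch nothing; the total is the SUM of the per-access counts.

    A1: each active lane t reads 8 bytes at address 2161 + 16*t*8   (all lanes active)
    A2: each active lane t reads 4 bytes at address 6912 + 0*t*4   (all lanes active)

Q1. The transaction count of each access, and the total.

A1: 16 transactions
A2: 1 transaction

Answer: 16,1; total 17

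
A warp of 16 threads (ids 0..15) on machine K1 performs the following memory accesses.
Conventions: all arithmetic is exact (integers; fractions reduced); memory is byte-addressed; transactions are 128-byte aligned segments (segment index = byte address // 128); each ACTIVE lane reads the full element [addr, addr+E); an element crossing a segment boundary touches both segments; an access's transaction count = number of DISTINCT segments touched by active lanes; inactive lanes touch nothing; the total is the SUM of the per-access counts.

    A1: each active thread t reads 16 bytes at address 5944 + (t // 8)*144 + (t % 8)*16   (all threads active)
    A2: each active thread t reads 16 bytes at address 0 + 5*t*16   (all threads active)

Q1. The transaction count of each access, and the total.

A1: 3 transactions
A2: 10 transactions

Answer: 3,10; total 13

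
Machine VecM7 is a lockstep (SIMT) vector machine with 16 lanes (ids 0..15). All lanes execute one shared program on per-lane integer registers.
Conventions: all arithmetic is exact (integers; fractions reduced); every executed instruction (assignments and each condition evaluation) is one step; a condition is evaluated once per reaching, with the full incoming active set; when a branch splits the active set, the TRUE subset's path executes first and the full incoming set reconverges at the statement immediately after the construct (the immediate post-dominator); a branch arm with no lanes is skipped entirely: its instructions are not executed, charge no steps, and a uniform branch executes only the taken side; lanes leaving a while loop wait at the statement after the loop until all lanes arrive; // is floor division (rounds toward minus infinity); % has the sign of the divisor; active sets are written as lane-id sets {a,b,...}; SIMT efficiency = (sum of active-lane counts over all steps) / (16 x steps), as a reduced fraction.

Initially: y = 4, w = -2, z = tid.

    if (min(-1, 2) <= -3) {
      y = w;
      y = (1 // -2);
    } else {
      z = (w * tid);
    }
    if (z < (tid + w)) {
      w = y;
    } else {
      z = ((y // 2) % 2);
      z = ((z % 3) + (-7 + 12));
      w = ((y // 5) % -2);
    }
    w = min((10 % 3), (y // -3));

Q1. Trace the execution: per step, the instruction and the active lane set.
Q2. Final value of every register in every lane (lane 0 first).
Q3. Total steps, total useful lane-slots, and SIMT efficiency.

step 0: eval (min(-1, 2) <= -3)      {0,1,2,3,4,5,6,7,8,9,10,11,12,13,14,15}
step 1: z <- (w * tid)               {0,1,2,3,4,5,6,7,8,9,10,11,12,13,14,15}
step 2: eval (z < (tid + w))         {0,1,2,3,4,5,6,7,8,9,10,11,12,13,14,15}
step 3: w <- y                       {1,2,3,4,5,6,7,8,9,10,11,12,13,14,15}
step 4: z <- ((y // 2) % 2)          {0}
step 5: z <- ((z % 3) + (-7 + 12))   {0}
step 6: w <- ((y // 5) % -2)         {0}
step 7: w <- min((10 % 3), (y // -3)) {0,1,2,3,4,5,6,7,8,9,10,11,12,13,14,15}

Answer: 8 steps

y: 4,4,4,4,4,4,4,4,4,4,4,4,4,4,4,4
w: -2,-2,-2,-2,-2,-2,-2,-2,-2,-2,-2,-2,-2,-2,-2,-2
z: 5,-2,-4,-6,-8,-10,-12,-14,-16,-18,-20,-22,-24,-26,-28,-30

steps = 8; useful = 82; efficiency = 82/128 = 41/64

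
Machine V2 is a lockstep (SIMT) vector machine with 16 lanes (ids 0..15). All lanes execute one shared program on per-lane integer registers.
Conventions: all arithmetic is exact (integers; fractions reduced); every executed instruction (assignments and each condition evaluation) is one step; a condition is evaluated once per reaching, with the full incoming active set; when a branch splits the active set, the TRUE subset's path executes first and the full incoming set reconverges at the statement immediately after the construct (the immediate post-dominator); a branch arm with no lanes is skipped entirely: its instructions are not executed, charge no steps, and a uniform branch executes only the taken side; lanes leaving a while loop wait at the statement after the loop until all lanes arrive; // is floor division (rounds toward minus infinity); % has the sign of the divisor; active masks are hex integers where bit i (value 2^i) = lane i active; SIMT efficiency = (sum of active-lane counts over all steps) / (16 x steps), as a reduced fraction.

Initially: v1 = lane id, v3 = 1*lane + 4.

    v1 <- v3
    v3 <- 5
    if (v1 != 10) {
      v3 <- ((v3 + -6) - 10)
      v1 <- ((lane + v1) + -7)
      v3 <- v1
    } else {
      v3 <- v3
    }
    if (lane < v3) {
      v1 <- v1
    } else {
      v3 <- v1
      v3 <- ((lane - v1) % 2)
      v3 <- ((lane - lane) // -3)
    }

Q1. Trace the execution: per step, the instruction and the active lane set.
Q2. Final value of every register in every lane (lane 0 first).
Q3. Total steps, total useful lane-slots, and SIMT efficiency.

step 0: v1 <- v3                     0xffff
step 1: v3 <- 5                      0xffff
step 2: eval (v1 != 10)              0xffff
step 3: v3 <- ((v3 + -6) - 10)       0xffbf
step 4: v1 <- ((lane + v1) + -7)     0xffbf
step 5: v3 <- v1                     0xffbf
step 6: v3 <- v3                     0x0040
step 7: eval (lane < v3)             0xffff
step 8: v1 <- v1                     0xffb0
step 9: v3 <- v1                     0x004f
step 10: v3 <- ((lane - v1) % 2)      0x004f
step 11: v3 <- ((lane - lane) // -3)  0x004f

Answer: 12 steps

v1: -3,-1,1,3,5,7,10,11,13,15,17,19,21,23,25,27
v3: 0,0,0,0,5,7,0,11,13,15,17,19,21,23,25,27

steps = 12; useful = 136; efficiency = 136/192 = 17/24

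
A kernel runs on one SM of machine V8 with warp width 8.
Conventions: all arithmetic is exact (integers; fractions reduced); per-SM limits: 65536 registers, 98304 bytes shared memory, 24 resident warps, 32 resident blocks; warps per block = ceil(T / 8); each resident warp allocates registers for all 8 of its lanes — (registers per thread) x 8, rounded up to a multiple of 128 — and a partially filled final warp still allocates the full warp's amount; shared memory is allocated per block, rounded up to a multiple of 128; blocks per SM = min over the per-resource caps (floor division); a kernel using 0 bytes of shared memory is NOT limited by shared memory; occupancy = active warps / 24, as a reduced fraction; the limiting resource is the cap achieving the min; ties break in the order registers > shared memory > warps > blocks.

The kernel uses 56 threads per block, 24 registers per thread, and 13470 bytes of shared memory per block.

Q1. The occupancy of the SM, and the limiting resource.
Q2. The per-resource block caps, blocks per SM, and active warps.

Answer: occupancy 7/8, limited by warps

registers: 36 blocks
shared memory: 7 blocks
warps: 3 blocks
blocks: 32 blocks

Answer: 3 blocks, 21 active warps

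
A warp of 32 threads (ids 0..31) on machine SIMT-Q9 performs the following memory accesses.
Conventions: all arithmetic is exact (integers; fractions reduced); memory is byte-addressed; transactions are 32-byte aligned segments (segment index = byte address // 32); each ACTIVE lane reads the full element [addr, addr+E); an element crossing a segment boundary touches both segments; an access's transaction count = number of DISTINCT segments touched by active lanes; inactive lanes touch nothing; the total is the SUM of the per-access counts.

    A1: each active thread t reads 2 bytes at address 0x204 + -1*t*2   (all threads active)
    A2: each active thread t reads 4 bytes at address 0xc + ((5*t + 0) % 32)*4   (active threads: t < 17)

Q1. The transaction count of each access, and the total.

A1: 3 transactions
A2: 5 transactions

Answer: 3,5; total 8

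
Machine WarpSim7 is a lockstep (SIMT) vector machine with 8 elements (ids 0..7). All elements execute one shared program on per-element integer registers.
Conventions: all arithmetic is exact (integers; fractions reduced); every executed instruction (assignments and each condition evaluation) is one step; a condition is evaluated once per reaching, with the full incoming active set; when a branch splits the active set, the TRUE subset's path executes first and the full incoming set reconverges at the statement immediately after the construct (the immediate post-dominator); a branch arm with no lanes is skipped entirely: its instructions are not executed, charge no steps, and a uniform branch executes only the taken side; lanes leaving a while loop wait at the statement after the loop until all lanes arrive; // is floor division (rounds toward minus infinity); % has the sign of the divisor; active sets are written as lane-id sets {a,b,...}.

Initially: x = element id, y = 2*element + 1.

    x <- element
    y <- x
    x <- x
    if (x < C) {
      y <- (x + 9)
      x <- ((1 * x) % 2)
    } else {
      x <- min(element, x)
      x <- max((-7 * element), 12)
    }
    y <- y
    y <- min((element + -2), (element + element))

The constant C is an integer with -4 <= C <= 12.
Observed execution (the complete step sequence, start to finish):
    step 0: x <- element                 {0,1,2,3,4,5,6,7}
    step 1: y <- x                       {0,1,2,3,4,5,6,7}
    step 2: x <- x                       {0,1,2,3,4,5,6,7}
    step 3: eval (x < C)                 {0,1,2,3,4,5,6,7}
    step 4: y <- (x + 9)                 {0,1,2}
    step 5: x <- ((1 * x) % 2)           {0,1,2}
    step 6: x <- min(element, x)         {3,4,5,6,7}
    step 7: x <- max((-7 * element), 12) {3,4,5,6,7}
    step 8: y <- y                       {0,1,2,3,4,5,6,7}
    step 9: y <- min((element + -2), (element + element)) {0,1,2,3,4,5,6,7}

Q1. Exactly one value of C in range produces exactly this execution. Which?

Answer: C = 3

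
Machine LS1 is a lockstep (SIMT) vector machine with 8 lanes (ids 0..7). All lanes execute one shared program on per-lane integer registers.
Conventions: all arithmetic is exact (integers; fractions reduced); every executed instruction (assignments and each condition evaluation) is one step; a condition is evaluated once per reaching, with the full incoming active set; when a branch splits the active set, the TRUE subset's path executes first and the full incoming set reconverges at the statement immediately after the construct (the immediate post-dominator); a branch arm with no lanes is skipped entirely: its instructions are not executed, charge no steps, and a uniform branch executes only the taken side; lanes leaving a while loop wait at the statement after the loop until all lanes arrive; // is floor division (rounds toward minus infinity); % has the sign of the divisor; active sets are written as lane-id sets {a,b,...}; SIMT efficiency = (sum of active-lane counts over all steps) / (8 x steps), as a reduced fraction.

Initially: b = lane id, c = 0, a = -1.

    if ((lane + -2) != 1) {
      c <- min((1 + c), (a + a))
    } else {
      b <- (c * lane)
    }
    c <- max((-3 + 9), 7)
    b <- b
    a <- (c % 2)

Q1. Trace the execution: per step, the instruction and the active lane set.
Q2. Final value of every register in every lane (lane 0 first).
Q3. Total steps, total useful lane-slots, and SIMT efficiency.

step 0: eval ((lane + -2) != 1)      {0,1,2,3,4,5,6,7}
step 1: c <- min((1 + c), (a + a))   {0,1,2,4,5,6,7}
step 2: b <- (c * lane)              {3}
step 3: c <- max((-3 + 9), 7)        {0,1,2,3,4,5,6,7}
step 4: b <- b                       {0,1,2,3,4,5,6,7}
step 5: a <- (c % 2)                 {0,1,2,3,4,5,6,7}

Answer: 6 steps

b: 0,1,2,0,4,5,6,7
c: 7,7,7,7,7,7,7,7
a: 1,1,1,1,1,1,1,1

steps = 6; useful = 40; efficiency = 40/48 = 5/6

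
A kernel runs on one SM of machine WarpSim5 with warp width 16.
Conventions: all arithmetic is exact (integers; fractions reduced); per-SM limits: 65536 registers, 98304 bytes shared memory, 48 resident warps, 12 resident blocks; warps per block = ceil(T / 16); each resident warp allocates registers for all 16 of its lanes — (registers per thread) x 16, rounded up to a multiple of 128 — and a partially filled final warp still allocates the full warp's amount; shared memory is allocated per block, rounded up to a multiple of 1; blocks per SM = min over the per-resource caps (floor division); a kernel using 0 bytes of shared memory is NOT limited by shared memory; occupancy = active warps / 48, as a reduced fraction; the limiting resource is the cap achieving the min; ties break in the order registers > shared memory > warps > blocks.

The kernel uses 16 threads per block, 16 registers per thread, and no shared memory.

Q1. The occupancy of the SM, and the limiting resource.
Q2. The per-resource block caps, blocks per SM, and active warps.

Answer: occupancy 1/4, limited by blocks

registers: 256 blocks
shared memory: no limit (kernel uses none)
warps: 48 blocks
blocks: 12 blocks

Answer: 12 blocks, 12 active warps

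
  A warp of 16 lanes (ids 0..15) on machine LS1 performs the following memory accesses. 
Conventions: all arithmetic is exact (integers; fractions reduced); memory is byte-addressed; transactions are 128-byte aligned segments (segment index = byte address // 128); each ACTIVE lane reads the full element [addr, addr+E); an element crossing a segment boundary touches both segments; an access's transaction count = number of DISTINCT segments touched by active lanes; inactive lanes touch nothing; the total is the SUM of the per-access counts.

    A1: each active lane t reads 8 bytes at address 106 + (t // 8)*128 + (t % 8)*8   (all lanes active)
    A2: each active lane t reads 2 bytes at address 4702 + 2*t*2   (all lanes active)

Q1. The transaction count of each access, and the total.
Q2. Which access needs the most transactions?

A1: 3 transactions
A2: 2 transactions

Answer: 3,2; total 5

Answer: A1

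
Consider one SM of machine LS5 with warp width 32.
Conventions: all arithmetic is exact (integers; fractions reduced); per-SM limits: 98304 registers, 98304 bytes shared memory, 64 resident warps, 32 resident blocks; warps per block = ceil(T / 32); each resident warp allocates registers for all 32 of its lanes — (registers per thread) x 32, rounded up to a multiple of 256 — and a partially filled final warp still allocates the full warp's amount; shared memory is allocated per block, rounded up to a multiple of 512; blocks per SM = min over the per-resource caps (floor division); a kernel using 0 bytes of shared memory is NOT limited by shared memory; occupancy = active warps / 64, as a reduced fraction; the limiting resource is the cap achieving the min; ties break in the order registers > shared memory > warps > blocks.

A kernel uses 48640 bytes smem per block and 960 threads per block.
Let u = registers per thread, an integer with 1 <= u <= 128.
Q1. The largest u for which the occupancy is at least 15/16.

Answer: u = 48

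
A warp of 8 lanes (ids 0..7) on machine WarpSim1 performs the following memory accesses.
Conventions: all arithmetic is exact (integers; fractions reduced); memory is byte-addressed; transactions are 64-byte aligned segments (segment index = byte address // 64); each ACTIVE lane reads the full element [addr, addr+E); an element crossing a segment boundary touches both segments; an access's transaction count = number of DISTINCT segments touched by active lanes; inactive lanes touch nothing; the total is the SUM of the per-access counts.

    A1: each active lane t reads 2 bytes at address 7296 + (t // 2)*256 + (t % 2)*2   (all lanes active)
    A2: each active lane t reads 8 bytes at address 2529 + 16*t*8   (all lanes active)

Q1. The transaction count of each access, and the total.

A1: 4 transactions
A2: 8 transactions

Answer: 4,8; total 12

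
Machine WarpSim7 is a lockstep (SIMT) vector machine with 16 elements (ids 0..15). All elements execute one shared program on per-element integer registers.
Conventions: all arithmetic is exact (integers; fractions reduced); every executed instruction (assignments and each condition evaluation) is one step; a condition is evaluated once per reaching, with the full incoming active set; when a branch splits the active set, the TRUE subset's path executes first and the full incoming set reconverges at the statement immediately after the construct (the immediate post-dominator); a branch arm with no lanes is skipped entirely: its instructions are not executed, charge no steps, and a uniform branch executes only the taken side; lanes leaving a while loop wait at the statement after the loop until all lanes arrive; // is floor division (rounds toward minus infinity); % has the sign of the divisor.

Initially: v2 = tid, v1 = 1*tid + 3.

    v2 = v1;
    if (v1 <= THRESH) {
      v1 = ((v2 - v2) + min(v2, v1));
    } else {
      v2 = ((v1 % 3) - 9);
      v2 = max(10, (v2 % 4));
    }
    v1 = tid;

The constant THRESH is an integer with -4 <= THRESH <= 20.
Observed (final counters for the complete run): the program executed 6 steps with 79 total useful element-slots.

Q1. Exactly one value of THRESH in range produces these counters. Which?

Answer: THRESH = 3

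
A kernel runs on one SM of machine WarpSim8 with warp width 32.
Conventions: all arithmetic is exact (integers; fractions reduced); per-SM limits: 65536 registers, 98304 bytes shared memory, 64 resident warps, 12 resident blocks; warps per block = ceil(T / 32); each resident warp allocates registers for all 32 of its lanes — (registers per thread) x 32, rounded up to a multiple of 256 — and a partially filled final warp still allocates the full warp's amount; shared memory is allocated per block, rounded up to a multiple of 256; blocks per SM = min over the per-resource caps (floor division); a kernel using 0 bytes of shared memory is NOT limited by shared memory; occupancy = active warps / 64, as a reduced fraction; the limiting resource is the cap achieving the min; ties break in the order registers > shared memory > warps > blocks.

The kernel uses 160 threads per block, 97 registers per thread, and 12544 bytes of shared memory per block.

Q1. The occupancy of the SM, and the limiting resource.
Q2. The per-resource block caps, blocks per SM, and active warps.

Answer: occupancy 15/64, limited by registers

registers: 3 blocks
shared memory: 7 blocks
warps: 12 blocks
blocks: 12 blocks

Answer: 3 blocks, 15 active warps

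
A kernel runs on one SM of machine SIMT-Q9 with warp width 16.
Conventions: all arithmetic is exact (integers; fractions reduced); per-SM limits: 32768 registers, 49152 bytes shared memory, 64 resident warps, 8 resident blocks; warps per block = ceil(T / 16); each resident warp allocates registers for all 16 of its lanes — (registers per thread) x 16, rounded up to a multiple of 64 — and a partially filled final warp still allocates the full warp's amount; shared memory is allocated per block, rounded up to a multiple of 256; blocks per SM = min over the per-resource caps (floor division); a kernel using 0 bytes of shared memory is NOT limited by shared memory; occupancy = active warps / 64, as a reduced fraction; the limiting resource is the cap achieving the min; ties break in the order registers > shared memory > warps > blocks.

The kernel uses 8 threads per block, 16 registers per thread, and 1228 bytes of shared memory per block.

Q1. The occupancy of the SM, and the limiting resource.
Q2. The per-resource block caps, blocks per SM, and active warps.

Answer: occupancy 1/8, limited by blocks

registers: 128 blocks
shared memory: 38 blocks
warps: 64 blocks
blocks: 8 blocks

Answer: 8 blocks, 8 active warps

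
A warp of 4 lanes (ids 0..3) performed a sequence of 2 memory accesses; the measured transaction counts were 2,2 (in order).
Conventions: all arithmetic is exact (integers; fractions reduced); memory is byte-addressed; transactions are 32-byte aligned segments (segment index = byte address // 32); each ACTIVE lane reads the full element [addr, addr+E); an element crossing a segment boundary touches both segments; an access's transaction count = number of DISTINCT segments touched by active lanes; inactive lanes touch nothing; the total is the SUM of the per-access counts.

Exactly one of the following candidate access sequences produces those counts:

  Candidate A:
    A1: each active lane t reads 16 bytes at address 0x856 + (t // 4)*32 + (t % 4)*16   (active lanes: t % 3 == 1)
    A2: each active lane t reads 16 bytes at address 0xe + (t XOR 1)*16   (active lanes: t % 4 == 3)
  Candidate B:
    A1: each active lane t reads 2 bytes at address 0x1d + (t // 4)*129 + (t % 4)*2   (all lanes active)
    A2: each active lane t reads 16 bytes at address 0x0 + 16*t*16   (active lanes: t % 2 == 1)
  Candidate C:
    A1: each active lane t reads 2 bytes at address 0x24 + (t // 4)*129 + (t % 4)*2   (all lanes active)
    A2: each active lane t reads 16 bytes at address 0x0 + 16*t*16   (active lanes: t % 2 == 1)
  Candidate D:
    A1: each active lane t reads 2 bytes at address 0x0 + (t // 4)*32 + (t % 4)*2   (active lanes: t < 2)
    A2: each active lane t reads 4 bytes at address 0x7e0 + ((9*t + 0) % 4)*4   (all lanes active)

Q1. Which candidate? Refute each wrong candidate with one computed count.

A: A1 gives 1 transaction, not 2
C: A1 gives 1 transaction, not 2
D: A1 gives 1 transaction, not 2
B: all counts match (2,2)

Answer: B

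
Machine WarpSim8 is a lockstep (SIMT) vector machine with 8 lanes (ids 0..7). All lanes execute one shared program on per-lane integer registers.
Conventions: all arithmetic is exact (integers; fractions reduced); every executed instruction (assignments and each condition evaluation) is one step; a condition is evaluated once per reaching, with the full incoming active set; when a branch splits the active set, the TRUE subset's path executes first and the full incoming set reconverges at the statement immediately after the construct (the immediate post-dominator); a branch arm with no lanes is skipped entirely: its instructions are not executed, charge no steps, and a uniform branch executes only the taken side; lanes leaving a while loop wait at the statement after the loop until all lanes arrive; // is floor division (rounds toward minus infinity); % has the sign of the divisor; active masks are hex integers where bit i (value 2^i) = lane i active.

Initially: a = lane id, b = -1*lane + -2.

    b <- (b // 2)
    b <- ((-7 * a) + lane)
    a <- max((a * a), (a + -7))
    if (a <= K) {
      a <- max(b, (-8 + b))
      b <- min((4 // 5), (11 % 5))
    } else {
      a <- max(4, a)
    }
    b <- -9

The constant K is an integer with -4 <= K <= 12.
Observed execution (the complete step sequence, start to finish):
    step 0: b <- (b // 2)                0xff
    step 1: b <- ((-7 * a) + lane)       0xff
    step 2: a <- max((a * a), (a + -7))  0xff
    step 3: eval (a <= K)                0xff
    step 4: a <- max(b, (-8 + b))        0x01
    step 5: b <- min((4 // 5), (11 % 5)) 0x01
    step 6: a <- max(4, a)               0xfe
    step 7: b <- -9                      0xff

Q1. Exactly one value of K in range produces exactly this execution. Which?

Answer: K = 0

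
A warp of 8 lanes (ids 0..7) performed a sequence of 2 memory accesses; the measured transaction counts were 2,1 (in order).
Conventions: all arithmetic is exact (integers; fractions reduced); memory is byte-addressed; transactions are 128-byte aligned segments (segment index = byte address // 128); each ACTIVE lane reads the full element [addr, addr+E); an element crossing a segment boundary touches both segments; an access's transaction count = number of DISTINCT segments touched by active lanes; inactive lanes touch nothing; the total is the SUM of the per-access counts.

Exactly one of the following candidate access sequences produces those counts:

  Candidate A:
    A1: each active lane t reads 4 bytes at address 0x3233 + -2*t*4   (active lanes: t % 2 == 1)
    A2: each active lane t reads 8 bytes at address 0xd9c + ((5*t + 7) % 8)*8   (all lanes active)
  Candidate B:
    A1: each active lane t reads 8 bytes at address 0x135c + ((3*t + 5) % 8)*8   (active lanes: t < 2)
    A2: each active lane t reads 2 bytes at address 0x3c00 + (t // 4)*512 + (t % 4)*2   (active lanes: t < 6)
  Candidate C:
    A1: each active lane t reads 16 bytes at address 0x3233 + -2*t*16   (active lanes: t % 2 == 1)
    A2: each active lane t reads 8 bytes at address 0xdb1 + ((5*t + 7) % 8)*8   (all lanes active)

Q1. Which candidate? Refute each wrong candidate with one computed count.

B: A2 gives 2 transactions, not 1
C: A1 gives 3 transactions, not 2
A: all counts match (2,1)

Answer: A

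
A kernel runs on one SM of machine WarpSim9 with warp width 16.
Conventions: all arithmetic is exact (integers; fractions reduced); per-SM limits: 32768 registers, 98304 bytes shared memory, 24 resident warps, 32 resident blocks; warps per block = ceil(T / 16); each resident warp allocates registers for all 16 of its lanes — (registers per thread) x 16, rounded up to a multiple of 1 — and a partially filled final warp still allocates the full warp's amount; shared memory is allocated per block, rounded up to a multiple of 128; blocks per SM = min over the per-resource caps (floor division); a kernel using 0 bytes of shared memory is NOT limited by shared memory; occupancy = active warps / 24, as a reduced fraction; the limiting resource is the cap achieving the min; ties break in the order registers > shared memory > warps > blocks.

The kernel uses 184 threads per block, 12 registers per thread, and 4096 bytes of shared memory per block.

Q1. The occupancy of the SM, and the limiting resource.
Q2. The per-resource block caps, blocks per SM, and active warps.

Answer: occupancy 1, limited by warps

registers: 14 blocks
shared memory: 24 blocks
warps: 2 blocks
blocks: 32 blocks

Answer: 2 blocks, 24 active warps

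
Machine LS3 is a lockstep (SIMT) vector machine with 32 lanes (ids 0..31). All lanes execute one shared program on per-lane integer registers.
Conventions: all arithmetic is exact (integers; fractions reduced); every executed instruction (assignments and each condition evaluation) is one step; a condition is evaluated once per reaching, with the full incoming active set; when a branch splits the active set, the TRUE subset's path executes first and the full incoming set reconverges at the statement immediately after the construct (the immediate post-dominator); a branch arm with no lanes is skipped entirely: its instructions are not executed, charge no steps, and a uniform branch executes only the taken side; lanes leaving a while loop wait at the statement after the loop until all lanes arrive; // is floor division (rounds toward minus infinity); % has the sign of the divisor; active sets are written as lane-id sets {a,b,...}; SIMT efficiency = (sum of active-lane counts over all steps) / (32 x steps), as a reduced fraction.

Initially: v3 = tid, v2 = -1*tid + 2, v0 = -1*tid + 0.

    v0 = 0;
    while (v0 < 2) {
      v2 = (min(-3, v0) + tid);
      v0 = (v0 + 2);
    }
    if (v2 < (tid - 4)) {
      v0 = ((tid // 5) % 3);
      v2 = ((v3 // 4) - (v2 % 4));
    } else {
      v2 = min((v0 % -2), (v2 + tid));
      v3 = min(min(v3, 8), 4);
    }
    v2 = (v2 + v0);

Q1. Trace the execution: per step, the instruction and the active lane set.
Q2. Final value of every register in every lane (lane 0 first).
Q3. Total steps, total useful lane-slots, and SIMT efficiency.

step 0: v0 <- 0                      {0,1,2,3,4,5,6,7,8,9,10,11,12,13,14,15,16,17,18,19,20,21,22,23,24,25,26,27,28,29,30,31}
step 1: eval (v0 < 2)                {0,1,2,3,4,5,6,7,8,9,10,11,12,13,14,15,16,17,18,19,20,21,22,23,24,25,26,27,28,29,30,31}
step 2: v2 <- (min(-3, v0) + tid)    {0,1,2,3,4,5,6,7,8,9,10,11,12,13,14,15,16,17,18,19,20,21,22,23,24,25,26,27,28,29,30,31}
step 3: v0 <- (v0 + 2)               {0,1,2,3,4,5,6,7,8,9,10,11,12,13,14,15,16,17,18,19,20,21,22,23,24,25,26,27,28,29,30,31}
step 4: eval (v0 < 2)                {0,1,2,3,4,5,6,7,8,9,10,11,12,13,14,15,16,17,18,19,20,21,22,23,24,25,26,27,28,29,30,31}
step 5: eval (v2 < (tid - 4))        {0,1,2,3,4,5,6,7,8,9,10,11,12,13,14,15,16,17,18,19,20,21,22,23,24,25,26,27,28,29,30,31}
step 6: v2 <- min((v0 % -2), (v2 + tid)) {0,1,2,3,4,5,6,7,8,9,10,11,12,13,14,15,16,17,18,19,20,21,22,23,24,25,26,27,28,29,30,31}
step 7: v3 <- min(min(v3, 8), 4)     {0,1,2,3,4,5,6,7,8,9,10,11,12,13,14,15,16,17,18,19,20,21,22,23,24,25,26,27,28,29,30,31}
step 8: v2 <- (v2 + v0)              {0,1,2,3,4,5,6,7,8,9,10,11,12,13,14,15,16,17,18,19,20,21,22,23,24,25,26,27,28,29,30,31}

Answer: 9 steps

v3: 0,1,2,3,4,4,4,4,4,4,4,4,4,4,4,4,4,4,4,4,4,4,4,4,4,4,4,4,4,4,4,4
v2: -1,1,2,2,2,2,2,2,2,2,2,2,2,2,2,2,2,2,2,2,2,2,2,2,2,2,2,2,2,2,2,2
v0: 2,2,2,2,2,2,2,2,2,2,2,2,2,2,2,2,2,2,2,2,2,2,2,2,2,2,2,2,2,2,2,2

steps = 9; useful = 288; efficiency = 288/288 = 1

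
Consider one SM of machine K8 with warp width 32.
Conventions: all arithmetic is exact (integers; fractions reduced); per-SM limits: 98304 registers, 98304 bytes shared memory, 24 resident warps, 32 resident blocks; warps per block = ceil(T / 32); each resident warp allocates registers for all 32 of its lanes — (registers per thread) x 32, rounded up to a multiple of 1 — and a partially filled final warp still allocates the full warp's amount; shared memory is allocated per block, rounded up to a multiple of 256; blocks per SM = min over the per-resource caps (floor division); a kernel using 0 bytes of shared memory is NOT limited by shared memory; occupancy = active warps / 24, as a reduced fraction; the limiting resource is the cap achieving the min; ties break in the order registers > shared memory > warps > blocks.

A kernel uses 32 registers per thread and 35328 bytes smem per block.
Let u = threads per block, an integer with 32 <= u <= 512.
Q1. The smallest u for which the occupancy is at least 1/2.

Answer: u = 161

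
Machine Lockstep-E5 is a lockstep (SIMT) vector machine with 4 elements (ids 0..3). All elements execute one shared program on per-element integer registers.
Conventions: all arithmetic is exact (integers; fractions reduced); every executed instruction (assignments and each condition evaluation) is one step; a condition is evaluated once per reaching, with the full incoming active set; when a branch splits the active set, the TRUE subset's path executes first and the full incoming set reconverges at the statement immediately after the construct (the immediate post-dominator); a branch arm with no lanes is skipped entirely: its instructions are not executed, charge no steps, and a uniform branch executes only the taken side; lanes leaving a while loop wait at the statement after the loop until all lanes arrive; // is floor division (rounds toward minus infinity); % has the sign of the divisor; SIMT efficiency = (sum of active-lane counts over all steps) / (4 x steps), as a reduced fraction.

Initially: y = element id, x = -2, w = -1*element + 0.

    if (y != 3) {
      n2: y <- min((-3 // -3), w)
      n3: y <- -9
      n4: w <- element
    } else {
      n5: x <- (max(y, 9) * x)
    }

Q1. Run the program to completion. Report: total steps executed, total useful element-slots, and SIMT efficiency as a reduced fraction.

Answer: 5 steps, 14 useful, 7/10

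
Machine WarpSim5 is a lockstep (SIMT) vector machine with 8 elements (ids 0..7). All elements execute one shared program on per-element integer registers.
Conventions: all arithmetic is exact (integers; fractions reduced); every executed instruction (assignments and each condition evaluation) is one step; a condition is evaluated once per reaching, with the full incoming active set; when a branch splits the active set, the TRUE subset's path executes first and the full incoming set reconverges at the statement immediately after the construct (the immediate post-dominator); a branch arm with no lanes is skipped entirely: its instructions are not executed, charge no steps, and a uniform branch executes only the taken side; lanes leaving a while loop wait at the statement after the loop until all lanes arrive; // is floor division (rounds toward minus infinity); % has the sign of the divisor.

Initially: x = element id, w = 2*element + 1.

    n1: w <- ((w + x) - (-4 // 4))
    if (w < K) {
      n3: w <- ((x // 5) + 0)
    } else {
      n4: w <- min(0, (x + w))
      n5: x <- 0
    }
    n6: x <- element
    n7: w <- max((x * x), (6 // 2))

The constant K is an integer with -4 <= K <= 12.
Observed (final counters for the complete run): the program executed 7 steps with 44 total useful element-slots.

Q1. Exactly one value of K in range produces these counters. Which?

Answer: K = 12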